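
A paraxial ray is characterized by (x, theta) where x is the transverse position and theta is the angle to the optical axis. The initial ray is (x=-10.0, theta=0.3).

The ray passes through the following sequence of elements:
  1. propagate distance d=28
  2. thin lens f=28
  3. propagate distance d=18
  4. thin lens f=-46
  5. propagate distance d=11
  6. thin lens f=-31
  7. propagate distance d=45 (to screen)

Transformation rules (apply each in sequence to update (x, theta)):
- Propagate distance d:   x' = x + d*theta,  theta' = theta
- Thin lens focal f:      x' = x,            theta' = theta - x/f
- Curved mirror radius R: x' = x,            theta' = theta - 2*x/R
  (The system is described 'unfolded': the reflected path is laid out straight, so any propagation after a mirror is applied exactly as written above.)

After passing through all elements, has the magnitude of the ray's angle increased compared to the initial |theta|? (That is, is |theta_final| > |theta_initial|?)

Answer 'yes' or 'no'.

Answer: yes

Derivation:
Initial: x=-10.0000 theta=0.3000
After 1 (propagate distance d=28): x=-1.6000 theta=0.3000
After 2 (thin lens f=28): x=-1.6000 theta=5/14 (≈0.3571)
After 3 (propagate distance d=18): x=169/35 (≈4.8286) theta=5/14 (≈0.3571)
After 4 (thin lens f=-46): x=169/35 (≈4.8286) theta=372/805 (≈0.4621)
After 5 (propagate distance d=11): x=7979/805 (≈9.9118) theta=372/805 (≈0.4621)
After 6 (thin lens f=-31): x=7979/805 (≈9.9118) theta=19511/24955 (≈0.7818)
After 7 (propagate distance d=45 (to screen)): x=48928/1085 (≈45.0949) theta=19511/24955 (≈0.7818)
|theta_initial|=0.3000 |theta_final|=19511/24955 (≈0.7818) -> increased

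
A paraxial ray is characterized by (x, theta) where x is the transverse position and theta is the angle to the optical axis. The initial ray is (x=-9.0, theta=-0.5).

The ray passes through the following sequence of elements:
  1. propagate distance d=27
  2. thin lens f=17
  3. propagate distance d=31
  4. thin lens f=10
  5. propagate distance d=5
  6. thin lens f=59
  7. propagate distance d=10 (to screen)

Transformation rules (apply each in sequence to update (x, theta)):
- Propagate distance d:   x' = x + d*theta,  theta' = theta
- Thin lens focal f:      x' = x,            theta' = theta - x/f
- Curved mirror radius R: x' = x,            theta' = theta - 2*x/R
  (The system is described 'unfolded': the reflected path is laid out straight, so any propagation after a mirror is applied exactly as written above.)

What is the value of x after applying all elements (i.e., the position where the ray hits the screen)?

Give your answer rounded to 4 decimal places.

Answer: 9.8836

Derivation:
Initial: x=-9.0000 theta=-0.5000
After 1 (propagate distance d=27): x=-22.5000 theta=-0.5000
After 2 (thin lens f=17): x=-22.5000 theta=14/17 (≈0.8235)
After 3 (propagate distance d=31): x=103/34 (≈3.0294) theta=14/17 (≈0.8235)
After 4 (thin lens f=10): x=103/34 (≈3.0294) theta=177/340 (≈0.5206)
After 5 (propagate distance d=5): x=383/68 (≈5.6324) theta=177/340 (≈0.5206)
After 6 (thin lens f=59): x=383/68 (≈5.6324) theta=2132/5015 (≈0.4251)
After 7 (propagate distance d=10 (to screen)): x=39653/4012 (≈9.8836) theta=2132/5015 (≈0.4251)
Rounded to 4 decimal places: x = 9.8836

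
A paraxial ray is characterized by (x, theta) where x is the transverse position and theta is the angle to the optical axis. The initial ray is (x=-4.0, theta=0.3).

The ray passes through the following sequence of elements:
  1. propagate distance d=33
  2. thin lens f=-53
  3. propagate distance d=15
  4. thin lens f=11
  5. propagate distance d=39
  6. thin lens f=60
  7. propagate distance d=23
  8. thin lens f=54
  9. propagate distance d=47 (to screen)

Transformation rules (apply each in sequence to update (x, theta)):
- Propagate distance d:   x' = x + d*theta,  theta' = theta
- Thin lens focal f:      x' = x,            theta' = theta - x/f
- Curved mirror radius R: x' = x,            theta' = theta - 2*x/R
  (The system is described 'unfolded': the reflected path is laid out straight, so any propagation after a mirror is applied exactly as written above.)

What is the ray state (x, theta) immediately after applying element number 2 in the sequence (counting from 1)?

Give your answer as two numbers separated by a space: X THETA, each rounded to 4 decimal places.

Answer: 5.9000 0.4113

Derivation:
Initial: x=-4.0000 theta=0.3000
After 1 (propagate distance d=33): x=5.9000 theta=0.3000
After 2 (thin lens f=-53): x=5.9000 theta=109/265 (≈0.4113)
Rounded to 4 decimal places: x = 5.9000, theta = 0.4113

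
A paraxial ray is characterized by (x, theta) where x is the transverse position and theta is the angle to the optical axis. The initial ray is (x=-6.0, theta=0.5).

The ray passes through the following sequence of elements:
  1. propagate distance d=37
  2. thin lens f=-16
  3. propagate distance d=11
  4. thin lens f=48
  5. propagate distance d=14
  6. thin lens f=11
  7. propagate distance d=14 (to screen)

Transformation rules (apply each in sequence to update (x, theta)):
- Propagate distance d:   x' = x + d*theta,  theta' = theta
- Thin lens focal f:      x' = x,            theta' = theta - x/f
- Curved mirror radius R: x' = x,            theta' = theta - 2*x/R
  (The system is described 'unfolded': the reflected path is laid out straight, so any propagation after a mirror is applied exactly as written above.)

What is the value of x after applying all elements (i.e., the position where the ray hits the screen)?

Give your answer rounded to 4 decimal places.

Answer: 0.1515

Derivation:
Initial: x=-6.0000 theta=0.5000
After 1 (propagate distance d=37): x=12.5000 theta=0.5000
After 2 (thin lens f=-16): x=12.5000 theta=41/32 (≈1.2813)
After 3 (propagate distance d=11): x=851/32 (≈26.5938) theta=41/32 (≈1.2813)
After 4 (thin lens f=48): x=851/32 (≈26.5938) theta=1117/1536 (≈0.7272)
After 5 (propagate distance d=14): x=28243/768 (≈36.7747) theta=1117/1536 (≈0.7272)
After 6 (thin lens f=11): x=28243/768 (≈36.7747) theta=-14733/5632 (≈-2.6159)
After 7 (propagate distance d=14 (to screen)): x=5/33 (≈0.1515) theta=-14733/5632 (≈-2.6159)
Rounded to 4 decimal places: x = 0.1515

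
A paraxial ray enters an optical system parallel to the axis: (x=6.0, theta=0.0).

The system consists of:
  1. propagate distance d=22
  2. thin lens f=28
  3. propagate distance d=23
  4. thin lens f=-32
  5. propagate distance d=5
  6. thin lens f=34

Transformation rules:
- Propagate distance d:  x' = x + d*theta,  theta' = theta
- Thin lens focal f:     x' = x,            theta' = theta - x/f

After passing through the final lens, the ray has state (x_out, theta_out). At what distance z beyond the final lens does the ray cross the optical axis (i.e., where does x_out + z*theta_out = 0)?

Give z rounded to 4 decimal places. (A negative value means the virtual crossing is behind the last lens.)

Answer: 0.9014

Derivation:
Initial: x=6.0000 theta=0.0000
After 1 (propagate distance d=22): x=6.0000 theta=0.0000
After 2 (thin lens f=28): x=6.0000 theta=-3/14 (≈-0.2143)
After 3 (propagate distance d=23): x=15/14 (≈1.0714) theta=-3/14 (≈-0.2143)
After 4 (thin lens f=-32): x=15/14 (≈1.0714) theta=-81/448 (≈-0.1808)
After 5 (propagate distance d=5): x=75/448 (≈0.1674) theta=-81/448 (≈-0.1808)
After 6 (thin lens f=34): x=75/448 (≈0.1674) theta=-2829/15232 (≈-0.1857)
z_focus = -x_out/theta_out = -(75/448)/(-2829/15232) = 850/943 ≈ 0.9014
Rounded to 4 decimal places: z = 0.9014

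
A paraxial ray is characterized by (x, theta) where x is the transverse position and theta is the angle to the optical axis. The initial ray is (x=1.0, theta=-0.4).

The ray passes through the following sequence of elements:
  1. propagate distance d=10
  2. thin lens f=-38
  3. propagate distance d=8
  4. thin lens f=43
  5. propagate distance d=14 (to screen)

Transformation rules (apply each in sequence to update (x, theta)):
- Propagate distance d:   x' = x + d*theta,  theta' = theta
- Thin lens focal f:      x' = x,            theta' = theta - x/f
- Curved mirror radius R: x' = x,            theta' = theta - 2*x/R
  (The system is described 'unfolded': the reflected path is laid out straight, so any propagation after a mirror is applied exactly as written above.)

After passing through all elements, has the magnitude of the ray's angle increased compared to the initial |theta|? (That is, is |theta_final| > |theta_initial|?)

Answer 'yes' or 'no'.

Initial: x=1.0000 theta=-0.4000
After 1 (propagate distance d=10): x=-3.0000 theta=-0.4000
After 2 (thin lens f=-38): x=-3.0000 theta=-91/190 (≈-0.4789)
After 3 (propagate distance d=8): x=-649/95 (≈-6.8316) theta=-91/190 (≈-0.4789)
After 4 (thin lens f=43): x=-649/95 (≈-6.8316) theta=-523/1634 (≈-0.3201)
After 5 (propagate distance d=14 (to screen)): x=-46212/4085 (≈-11.3126) theta=-523/1634 (≈-0.3201)
|theta_initial|=0.4000 |theta_final|=523/1634 (≈0.3201) -> not increased

Answer: no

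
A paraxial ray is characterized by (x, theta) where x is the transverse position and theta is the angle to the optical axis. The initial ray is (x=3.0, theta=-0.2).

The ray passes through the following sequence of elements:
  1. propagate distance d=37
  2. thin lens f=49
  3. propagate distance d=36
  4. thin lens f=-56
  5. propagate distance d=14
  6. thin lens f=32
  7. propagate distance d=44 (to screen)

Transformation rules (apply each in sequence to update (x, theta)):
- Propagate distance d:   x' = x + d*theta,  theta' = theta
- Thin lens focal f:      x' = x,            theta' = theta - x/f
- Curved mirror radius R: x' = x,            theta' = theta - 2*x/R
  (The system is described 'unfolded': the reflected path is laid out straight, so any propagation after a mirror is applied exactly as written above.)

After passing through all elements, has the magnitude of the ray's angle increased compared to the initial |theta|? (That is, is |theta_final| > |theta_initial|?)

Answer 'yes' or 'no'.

Initial: x=3.0000 theta=-0.2000
After 1 (propagate distance d=37): x=-4.4000 theta=-0.2000
After 2 (thin lens f=49): x=-4.4000 theta=-27/245 (≈-0.1102)
After 3 (propagate distance d=36): x=-410/49 (≈-8.3673) theta=-27/245 (≈-0.1102)
After 4 (thin lens f=-56): x=-410/49 (≈-8.3673) theta=-1781/6860 (≈-0.2596)
After 5 (propagate distance d=14): x=-5881/490 (≈-12.0020) theta=-1781/6860 (≈-0.2596)
After 6 (thin lens f=32): x=-5881/490 (≈-12.0020) theta=12671/109760 (≈0.1154)
After 7 (propagate distance d=44 (to screen)): x=-37991/5488 (≈-6.9226) theta=12671/109760 (≈0.1154)
|theta_initial|=0.2000 |theta_final|=12671/109760 (≈0.1154) -> not increased

Answer: no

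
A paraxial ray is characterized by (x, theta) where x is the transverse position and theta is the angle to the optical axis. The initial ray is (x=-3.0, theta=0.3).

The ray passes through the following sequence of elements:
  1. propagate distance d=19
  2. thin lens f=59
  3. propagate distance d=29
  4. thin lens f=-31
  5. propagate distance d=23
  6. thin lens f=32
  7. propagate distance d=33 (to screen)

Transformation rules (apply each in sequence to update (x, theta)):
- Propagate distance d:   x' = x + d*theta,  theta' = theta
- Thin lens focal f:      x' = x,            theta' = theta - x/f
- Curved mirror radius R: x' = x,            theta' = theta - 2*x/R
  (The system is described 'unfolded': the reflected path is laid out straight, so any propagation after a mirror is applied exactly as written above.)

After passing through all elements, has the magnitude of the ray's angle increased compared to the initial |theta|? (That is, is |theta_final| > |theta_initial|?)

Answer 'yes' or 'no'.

Answer: no

Derivation:
Initial: x=-3.0000 theta=0.3000
After 1 (propagate distance d=19): x=2.7000 theta=0.3000
After 2 (thin lens f=59): x=2.7000 theta=15/59 (≈0.2542)
After 3 (propagate distance d=29): x=5943/590 (≈10.0729) theta=15/59 (≈0.2542)
After 4 (thin lens f=-31): x=5943/590 (≈10.0729) theta=10593/18290 (≈0.5792)
After 5 (propagate distance d=23): x=213936/9145 (≈23.3938) theta=10593/18290 (≈0.5792)
After 6 (thin lens f=32): x=213936/9145 (≈23.3938) theta=-1389/9145 (≈-0.1519)
After 7 (propagate distance d=33 (to screen)): x=168099/9145 (≈18.3815) theta=-1389/9145 (≈-0.1519)
|theta_initial|=0.3000 |theta_final|=1389/9145 (≈0.1519) -> not increased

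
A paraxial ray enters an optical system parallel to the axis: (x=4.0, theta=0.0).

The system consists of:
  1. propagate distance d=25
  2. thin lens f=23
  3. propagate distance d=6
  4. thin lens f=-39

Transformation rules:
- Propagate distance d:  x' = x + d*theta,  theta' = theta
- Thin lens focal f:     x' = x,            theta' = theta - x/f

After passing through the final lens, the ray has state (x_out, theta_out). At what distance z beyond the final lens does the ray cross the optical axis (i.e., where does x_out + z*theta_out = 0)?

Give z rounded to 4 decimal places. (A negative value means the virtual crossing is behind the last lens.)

Answer: 30.1364

Derivation:
Initial: x=4.0000 theta=0.0000
After 1 (propagate distance d=25): x=4.0000 theta=0.0000
After 2 (thin lens f=23): x=4.0000 theta=-4/23 (≈-0.1739)
After 3 (propagate distance d=6): x=68/23 (≈2.9565) theta=-4/23 (≈-0.1739)
After 4 (thin lens f=-39): x=68/23 (≈2.9565) theta=-88/897 (≈-0.0981)
z_focus = -x_out/theta_out = -(68/23)/(-88/897) = 663/22 ≈ 30.1364
Rounded to 4 decimal places: z = 30.1364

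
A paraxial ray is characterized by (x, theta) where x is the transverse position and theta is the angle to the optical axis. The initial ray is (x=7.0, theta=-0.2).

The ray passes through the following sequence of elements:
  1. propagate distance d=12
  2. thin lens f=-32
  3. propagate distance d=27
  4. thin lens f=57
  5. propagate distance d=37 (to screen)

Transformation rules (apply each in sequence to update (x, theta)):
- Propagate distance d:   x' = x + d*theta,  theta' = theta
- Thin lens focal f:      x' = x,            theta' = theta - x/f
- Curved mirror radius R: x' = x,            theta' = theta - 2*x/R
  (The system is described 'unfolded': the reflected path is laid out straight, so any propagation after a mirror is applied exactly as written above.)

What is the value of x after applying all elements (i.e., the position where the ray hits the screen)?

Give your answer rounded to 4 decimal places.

Answer: -1.0001

Derivation:
Initial: x=7.0000 theta=-0.2000
After 1 (propagate distance d=12): x=4.6000 theta=-0.2000
After 2 (thin lens f=-32): x=4.6000 theta=-9/160 (≈-0.0563)
After 3 (propagate distance d=27): x=493/160 (≈3.0813) theta=-9/160 (≈-0.0563)
After 4 (thin lens f=57): x=493/160 (≈3.0813) theta=-503/4560 (≈-0.1103)
After 5 (propagate distance d=37 (to screen)): x=-9121/9120 (≈-1.0001) theta=-503/4560 (≈-0.1103)
Rounded to 4 decimal places: x = -1.0001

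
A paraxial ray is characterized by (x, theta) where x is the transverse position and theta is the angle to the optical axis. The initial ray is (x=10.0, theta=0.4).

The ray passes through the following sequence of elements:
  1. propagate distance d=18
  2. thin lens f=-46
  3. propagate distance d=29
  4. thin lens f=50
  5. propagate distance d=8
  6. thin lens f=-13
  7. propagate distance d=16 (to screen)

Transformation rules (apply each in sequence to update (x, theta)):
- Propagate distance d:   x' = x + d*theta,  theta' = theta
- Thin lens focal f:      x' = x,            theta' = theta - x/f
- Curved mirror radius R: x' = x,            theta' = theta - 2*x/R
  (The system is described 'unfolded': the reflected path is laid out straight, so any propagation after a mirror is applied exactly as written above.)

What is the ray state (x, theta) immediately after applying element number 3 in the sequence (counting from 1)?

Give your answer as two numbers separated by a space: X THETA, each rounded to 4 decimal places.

Answer: 39.6435 0.7739

Derivation:
Initial: x=10.0000 theta=0.4000
After 1 (propagate distance d=18): x=17.2000 theta=0.4000
After 2 (thin lens f=-46): x=17.2000 theta=89/115 (≈0.7739)
After 3 (propagate distance d=29): x=4559/115 (≈39.6435) theta=89/115 (≈0.7739)
Rounded to 4 decimal places: x = 39.6435, theta = 0.7739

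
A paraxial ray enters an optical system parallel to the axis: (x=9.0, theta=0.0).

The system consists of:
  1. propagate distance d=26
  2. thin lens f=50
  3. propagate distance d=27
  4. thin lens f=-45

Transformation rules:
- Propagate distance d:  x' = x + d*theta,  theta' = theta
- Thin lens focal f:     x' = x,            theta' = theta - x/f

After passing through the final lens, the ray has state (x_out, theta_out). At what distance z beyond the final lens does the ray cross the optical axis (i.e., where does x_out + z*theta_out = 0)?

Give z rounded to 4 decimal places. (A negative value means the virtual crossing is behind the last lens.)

Answer: 47.0455

Derivation:
Initial: x=9.0000 theta=0.0000
After 1 (propagate distance d=26): x=9.0000 theta=0.0000
After 2 (thin lens f=50): x=9.0000 theta=-0.1800
After 3 (propagate distance d=27): x=4.1400 theta=-0.1800
After 4 (thin lens f=-45): x=4.1400 theta=-0.0880
z_focus = -x_out/theta_out = -(4.1400)/(-0.0880) = 1035/22 ≈ 47.0455
Rounded to 4 decimal places: z = 47.0455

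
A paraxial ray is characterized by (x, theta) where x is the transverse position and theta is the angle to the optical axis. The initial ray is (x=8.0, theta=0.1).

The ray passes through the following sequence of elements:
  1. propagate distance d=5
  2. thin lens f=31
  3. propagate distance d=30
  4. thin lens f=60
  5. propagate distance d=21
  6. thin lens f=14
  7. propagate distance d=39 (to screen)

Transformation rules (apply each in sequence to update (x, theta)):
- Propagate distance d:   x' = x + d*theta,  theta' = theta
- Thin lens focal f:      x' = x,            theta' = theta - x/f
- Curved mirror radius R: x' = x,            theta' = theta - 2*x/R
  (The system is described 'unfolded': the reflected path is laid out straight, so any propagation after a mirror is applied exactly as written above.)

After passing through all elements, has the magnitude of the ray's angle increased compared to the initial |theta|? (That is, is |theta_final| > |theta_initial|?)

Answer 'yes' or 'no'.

Answer: yes

Derivation:
Initial: x=8.0000 theta=0.1000
After 1 (propagate distance d=5): x=8.5000 theta=0.1000
After 2 (thin lens f=31): x=8.5000 theta=-27/155 (≈-0.1742)
After 3 (propagate distance d=30): x=203/62 (≈3.2742) theta=-27/155 (≈-0.1742)
After 4 (thin lens f=60): x=203/62 (≈3.2742) theta=-851/3720 (≈-0.2288)
After 5 (propagate distance d=21): x=-1897/1240 (≈-1.5298) theta=-851/3720 (≈-0.2288)
After 6 (thin lens f=14): x=-1897/1240 (≈-1.5298) theta=-889/7440 (≈-0.1195)
After 7 (propagate distance d=39 (to screen)): x=-15351/2480 (≈-6.1899) theta=-889/7440 (≈-0.1195)
|theta_initial|=0.1000 |theta_final|=889/7440 (≈0.1195) -> increased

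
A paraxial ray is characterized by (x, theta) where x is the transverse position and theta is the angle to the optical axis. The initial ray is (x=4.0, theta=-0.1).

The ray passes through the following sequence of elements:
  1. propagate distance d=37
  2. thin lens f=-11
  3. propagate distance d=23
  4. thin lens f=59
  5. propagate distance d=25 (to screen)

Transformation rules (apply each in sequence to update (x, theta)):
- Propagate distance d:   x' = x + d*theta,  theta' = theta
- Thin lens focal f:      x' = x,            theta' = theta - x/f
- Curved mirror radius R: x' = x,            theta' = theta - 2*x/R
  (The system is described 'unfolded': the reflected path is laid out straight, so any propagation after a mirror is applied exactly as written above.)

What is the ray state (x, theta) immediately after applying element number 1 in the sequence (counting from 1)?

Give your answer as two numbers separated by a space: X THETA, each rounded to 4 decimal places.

Initial: x=4.0000 theta=-0.1000
After 1 (propagate distance d=37): x=0.3000 theta=-0.1000
Rounded to 4 decimal places: x = 0.3000, theta = -0.1000

Answer: 0.3000 -0.1000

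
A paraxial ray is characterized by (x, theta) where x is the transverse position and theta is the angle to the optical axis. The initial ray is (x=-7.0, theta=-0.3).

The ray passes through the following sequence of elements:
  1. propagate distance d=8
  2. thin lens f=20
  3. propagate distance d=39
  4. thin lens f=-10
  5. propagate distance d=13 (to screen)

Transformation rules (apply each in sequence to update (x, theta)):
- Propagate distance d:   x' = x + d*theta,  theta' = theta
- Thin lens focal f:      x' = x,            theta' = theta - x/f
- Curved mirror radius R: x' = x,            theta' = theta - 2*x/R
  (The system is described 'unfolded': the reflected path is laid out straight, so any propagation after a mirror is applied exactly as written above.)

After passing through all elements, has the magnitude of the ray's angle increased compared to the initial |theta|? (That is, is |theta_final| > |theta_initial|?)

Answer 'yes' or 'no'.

Answer: no

Derivation:
Initial: x=-7.0000 theta=-0.3000
After 1 (propagate distance d=8): x=-9.4000 theta=-0.3000
After 2 (thin lens f=20): x=-9.4000 theta=0.1700
After 3 (propagate distance d=39): x=-2.7700 theta=0.1700
After 4 (thin lens f=-10): x=-2.7700 theta=-0.1070
After 5 (propagate distance d=13 (to screen)): x=-4.1610 theta=-0.1070
|theta_initial|=0.3000 |theta_final|=0.1070 -> not increased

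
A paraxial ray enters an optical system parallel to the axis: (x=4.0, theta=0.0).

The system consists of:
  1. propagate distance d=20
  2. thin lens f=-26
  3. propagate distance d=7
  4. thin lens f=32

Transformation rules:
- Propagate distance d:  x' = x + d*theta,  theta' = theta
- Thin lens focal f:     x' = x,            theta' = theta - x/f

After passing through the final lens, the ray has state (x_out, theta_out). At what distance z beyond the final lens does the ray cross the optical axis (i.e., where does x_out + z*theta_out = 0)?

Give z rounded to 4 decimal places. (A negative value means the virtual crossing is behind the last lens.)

Answer: 1056.0000

Derivation:
Initial: x=4.0000 theta=0.0000
After 1 (propagate distance d=20): x=4.0000 theta=0.0000
After 2 (thin lens f=-26): x=4.0000 theta=2/13 (≈0.1538)
After 3 (propagate distance d=7): x=66/13 (≈5.0769) theta=2/13 (≈0.1538)
After 4 (thin lens f=32): x=66/13 (≈5.0769) theta=-1/208 (≈-0.0048)
z_focus = -x_out/theta_out = -(66/13)/(-1/208) = 1056.0000
Rounded to 4 decimal places: z = 1056.0000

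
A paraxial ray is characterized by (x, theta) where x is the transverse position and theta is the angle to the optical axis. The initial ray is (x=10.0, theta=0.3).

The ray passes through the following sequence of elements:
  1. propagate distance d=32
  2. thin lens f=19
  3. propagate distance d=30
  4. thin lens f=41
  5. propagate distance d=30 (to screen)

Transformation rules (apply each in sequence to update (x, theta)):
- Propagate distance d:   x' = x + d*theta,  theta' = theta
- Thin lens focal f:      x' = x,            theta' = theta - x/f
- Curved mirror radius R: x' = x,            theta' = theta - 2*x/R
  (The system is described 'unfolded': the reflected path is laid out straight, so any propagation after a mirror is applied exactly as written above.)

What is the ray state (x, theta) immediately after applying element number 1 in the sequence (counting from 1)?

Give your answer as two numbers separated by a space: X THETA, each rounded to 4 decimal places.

Answer: 19.6000 0.3000

Derivation:
Initial: x=10.0000 theta=0.3000
After 1 (propagate distance d=32): x=19.6000 theta=0.3000
Rounded to 4 decimal places: x = 19.6000, theta = 0.3000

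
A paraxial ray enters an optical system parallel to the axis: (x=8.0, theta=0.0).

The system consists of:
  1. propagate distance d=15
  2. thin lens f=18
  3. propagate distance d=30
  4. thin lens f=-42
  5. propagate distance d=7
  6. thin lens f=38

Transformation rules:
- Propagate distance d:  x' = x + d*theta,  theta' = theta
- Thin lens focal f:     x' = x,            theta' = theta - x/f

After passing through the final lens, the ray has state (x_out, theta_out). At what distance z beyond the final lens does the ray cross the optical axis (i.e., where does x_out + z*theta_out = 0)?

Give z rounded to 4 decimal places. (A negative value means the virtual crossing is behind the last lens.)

Answer: -28.6462

Derivation:
Initial: x=8.0000 theta=0.0000
After 1 (propagate distance d=15): x=8.0000 theta=0.0000
After 2 (thin lens f=18): x=8.0000 theta=-4/9 (≈-0.4444)
After 3 (propagate distance d=30): x=-16/3 (≈-5.3333) theta=-4/9 (≈-0.4444)
After 4 (thin lens f=-42): x=-16/3 (≈-5.3333) theta=-4/7 (≈-0.5714)
After 5 (propagate distance d=7): x=-28/3 (≈-9.3333) theta=-4/7 (≈-0.5714)
After 6 (thin lens f=38): x=-28/3 (≈-9.3333) theta=-130/399 (≈-0.3258)
z_focus = -x_out/theta_out = -(-28/3)/(-130/399) = -1862/65 ≈ -28.6462
Rounded to 4 decimal places: z = -28.6462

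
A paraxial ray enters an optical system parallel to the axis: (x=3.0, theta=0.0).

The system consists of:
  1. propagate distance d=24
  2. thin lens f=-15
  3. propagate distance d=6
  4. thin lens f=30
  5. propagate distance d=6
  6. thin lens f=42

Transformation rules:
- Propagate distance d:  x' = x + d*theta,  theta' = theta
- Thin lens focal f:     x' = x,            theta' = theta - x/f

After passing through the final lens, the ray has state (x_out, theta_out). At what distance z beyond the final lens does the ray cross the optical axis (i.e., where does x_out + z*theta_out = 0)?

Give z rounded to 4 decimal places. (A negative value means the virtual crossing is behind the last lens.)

Answer: 93.8824

Derivation:
Initial: x=3.0000 theta=0.0000
After 1 (propagate distance d=24): x=3.0000 theta=0.0000
After 2 (thin lens f=-15): x=3.0000 theta=0.2000
After 3 (propagate distance d=6): x=4.2000 theta=0.2000
After 4 (thin lens f=30): x=4.2000 theta=0.0600
After 5 (propagate distance d=6): x=4.5600 theta=0.0600
After 6 (thin lens f=42): x=4.5600 theta=-17/350 (≈-0.0486)
z_focus = -x_out/theta_out = -(4.5600)/(-17/350) = 1596/17 ≈ 93.8824
Rounded to 4 decimal places: z = 93.8824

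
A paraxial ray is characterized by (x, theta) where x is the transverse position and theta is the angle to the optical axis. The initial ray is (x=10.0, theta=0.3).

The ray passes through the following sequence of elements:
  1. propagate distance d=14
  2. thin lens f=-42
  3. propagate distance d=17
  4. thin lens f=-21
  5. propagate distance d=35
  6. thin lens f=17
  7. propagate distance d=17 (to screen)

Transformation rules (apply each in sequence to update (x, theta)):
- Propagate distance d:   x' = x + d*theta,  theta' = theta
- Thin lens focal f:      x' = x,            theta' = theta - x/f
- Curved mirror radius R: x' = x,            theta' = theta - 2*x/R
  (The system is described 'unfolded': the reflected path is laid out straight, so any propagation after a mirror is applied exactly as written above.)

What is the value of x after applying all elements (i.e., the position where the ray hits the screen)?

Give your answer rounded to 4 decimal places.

Initial: x=10.0000 theta=0.3000
After 1 (propagate distance d=14): x=14.2000 theta=0.3000
After 2 (thin lens f=-42): x=14.2000 theta=67/105 (≈0.6381)
After 3 (propagate distance d=17): x=526/21 (≈25.0476) theta=67/105 (≈0.6381)
After 4 (thin lens f=-21): x=526/21 (≈25.0476) theta=4037/2205 (≈1.8308)
After 5 (propagate distance d=35): x=5615/63 (≈89.1270) theta=4037/2205 (≈1.8308)
After 6 (thin lens f=17): x=5615/63 (≈89.1270) theta=-42632/12495 (≈-3.4119)
After 7 (propagate distance d=17 (to screen)): x=68629/2205 (≈31.1243) theta=-42632/12495 (≈-3.4119)
Rounded to 4 decimal places: x = 31.1243

Answer: 31.1243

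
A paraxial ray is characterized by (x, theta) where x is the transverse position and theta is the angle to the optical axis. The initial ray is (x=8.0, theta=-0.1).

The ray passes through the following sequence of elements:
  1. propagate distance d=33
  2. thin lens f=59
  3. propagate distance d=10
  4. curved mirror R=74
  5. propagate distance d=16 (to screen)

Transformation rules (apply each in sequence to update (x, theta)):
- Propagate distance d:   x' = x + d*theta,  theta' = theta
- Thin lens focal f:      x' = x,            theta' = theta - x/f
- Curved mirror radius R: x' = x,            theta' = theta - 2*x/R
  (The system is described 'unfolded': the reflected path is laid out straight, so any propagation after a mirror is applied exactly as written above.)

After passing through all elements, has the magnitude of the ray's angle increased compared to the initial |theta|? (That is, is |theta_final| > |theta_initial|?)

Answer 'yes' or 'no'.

Initial: x=8.0000 theta=-0.1000
After 1 (propagate distance d=33): x=4.7000 theta=-0.1000
After 2 (thin lens f=59): x=4.7000 theta=-53/295 (≈-0.1797)
After 3 (propagate distance d=10): x=1713/590 (≈2.9034) theta=-53/295 (≈-0.1797)
After 4 (curved mirror R=74): x=1713/590 (≈2.9034) theta=-1127/4366 (≈-0.2581)
After 5 (propagate distance d=16 (to screen)): x=-26779/21830 (≈-1.2267) theta=-1127/4366 (≈-0.2581)
|theta_initial|=0.1000 |theta_final|=1127/4366 (≈0.2581) -> increased

Answer: yes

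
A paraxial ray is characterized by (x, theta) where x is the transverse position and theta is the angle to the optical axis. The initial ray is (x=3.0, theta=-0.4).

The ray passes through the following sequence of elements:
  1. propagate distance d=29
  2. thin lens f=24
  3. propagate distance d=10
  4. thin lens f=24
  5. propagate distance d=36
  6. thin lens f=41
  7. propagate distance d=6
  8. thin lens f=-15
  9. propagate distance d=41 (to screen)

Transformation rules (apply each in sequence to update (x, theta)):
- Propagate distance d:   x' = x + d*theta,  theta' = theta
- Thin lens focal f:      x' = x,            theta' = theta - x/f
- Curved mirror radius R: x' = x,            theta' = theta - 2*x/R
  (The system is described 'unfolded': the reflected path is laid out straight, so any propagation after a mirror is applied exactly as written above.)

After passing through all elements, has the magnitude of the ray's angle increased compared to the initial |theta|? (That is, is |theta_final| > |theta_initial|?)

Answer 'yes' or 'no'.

Answer: yes

Derivation:
Initial: x=3.0000 theta=-0.4000
After 1 (propagate distance d=29): x=-8.6000 theta=-0.4000
After 2 (thin lens f=24): x=-8.6000 theta=-1/24 (≈-0.0417)
After 3 (propagate distance d=10): x=-541/60 (≈-9.0167) theta=-1/24 (≈-0.0417)
After 4 (thin lens f=24): x=-541/60 (≈-9.0167) theta=481/1440 (≈0.3340)
After 5 (propagate distance d=36): x=361/120 (≈3.0083) theta=481/1440 (≈0.3340)
After 6 (thin lens f=41): x=361/120 (≈3.0083) theta=15389/59040 (≈0.2607)
After 7 (propagate distance d=6): x=14997/3280 (≈4.5723) theta=15389/59040 (≈0.2607)
After 8 (thin lens f=-15): x=14997/3280 (≈4.5723) theta=166927/295200 (≈0.5655)
After 9 (propagate distance d=41 (to screen)): x=8193737/295200 (≈27.7566) theta=166927/295200 (≈0.5655)
|theta_initial|=0.4000 |theta_final|=166927/295200 (≈0.5655) -> increased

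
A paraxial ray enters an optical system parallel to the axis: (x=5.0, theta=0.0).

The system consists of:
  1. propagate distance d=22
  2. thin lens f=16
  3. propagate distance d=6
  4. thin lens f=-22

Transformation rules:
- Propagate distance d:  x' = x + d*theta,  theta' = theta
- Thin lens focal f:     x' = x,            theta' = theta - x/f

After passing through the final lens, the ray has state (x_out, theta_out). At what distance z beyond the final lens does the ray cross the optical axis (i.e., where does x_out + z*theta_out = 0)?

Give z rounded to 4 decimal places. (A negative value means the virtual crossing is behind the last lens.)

Initial: x=5.0000 theta=0.0000
After 1 (propagate distance d=22): x=5.0000 theta=0.0000
After 2 (thin lens f=16): x=5.0000 theta=-0.3125
After 3 (propagate distance d=6): x=3.1250 theta=-0.3125
After 4 (thin lens f=-22): x=3.1250 theta=-15/88 (≈-0.1705)
z_focus = -x_out/theta_out = -(3.1250)/(-15/88) = 55/3 ≈ 18.3333
Rounded to 4 decimal places: z = 18.3333

Answer: 18.3333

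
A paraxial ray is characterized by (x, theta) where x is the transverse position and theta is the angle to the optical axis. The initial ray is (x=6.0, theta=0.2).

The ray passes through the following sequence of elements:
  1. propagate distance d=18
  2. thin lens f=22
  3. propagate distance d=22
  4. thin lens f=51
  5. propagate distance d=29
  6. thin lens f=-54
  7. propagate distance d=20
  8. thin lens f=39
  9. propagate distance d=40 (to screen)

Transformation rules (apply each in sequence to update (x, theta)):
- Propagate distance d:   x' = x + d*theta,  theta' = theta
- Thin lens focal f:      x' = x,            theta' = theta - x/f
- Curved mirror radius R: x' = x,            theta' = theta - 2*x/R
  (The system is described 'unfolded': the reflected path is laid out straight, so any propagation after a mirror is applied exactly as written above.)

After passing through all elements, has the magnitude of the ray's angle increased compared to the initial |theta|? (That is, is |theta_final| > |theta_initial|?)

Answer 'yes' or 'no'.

Answer: no

Derivation:
Initial: x=6.0000 theta=0.2000
After 1 (propagate distance d=18): x=9.6000 theta=0.2000
After 2 (thin lens f=22): x=9.6000 theta=-13/55 (≈-0.2364)
After 3 (propagate distance d=22): x=4.4000 theta=-13/55 (≈-0.2364)
After 4 (thin lens f=51): x=4.4000 theta=-181/561 (≈-0.3226)
After 5 (propagate distance d=29): x=-13903/2805 (≈-4.9565) theta=-181/561 (≈-0.3226)
After 6 (thin lens f=-54): x=-13903/2805 (≈-4.9565) theta=-62773/151470 (≈-0.4144)
After 7 (propagate distance d=20): x=-1003111/75735 (≈-13.2450) theta=-62773/151470 (≈-0.4144)
After 8 (thin lens f=39): x=-1003111/75735 (≈-13.2450) theta=-8035/107406 (≈-0.0748)
After 9 (propagate distance d=40 (to screen)): x=-47959829/2953665 (≈-16.2374) theta=-8035/107406 (≈-0.0748)
|theta_initial|=0.2000 |theta_final|=8035/107406 (≈0.0748) -> not increased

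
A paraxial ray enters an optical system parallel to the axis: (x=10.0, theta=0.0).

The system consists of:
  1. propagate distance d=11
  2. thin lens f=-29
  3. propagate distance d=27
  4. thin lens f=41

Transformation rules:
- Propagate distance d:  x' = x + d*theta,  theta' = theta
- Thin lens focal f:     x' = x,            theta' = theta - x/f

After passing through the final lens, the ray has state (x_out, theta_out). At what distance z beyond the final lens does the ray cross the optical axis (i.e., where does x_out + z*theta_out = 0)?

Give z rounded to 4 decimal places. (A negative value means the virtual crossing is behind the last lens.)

Answer: 153.0667

Derivation:
Initial: x=10.0000 theta=0.0000
After 1 (propagate distance d=11): x=10.0000 theta=0.0000
After 2 (thin lens f=-29): x=10.0000 theta=10/29 (≈0.3448)
After 3 (propagate distance d=27): x=560/29 (≈19.3103) theta=10/29 (≈0.3448)
After 4 (thin lens f=41): x=560/29 (≈19.3103) theta=-150/1189 (≈-0.1262)
z_focus = -x_out/theta_out = -(560/29)/(-150/1189) = 2296/15 ≈ 153.0667
Rounded to 4 decimal places: z = 153.0667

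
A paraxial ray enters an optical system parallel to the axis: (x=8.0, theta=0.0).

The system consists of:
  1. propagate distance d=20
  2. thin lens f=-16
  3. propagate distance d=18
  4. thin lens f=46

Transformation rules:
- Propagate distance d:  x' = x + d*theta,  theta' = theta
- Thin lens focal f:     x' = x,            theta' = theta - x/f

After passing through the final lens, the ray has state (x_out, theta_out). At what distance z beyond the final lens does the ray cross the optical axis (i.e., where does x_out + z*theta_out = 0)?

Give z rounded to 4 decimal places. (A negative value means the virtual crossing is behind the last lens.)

Answer: -130.3333

Derivation:
Initial: x=8.0000 theta=0.0000
After 1 (propagate distance d=20): x=8.0000 theta=0.0000
After 2 (thin lens f=-16): x=8.0000 theta=0.5000
After 3 (propagate distance d=18): x=17.0000 theta=0.5000
After 4 (thin lens f=46): x=17.0000 theta=3/23 (≈0.1304)
z_focus = -x_out/theta_out = -(17.0000)/(3/23) = -391/3 ≈ -130.3333
Rounded to 4 decimal places: z = -130.3333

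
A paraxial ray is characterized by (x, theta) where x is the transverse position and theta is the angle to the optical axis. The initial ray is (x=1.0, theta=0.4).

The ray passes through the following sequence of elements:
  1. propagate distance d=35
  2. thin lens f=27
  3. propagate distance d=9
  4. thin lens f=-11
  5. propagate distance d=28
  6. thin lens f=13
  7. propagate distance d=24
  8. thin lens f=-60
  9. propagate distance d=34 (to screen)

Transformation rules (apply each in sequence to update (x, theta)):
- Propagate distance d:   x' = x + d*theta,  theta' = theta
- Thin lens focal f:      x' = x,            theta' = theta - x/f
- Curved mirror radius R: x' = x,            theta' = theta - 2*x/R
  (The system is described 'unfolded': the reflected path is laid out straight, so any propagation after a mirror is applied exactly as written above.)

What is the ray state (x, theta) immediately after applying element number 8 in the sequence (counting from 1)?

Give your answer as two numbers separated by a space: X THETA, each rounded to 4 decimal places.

Answer: -11.1751 -2.4795

Derivation:
Initial: x=1.0000 theta=0.4000
After 1 (propagate distance d=35): x=15.0000 theta=0.4000
After 2 (thin lens f=27): x=15.0000 theta=-7/45 (≈-0.1556)
After 3 (propagate distance d=9): x=13.6000 theta=-7/45 (≈-0.1556)
After 4 (thin lens f=-11): x=13.6000 theta=107/99 (≈1.0808)
After 5 (propagate distance d=28): x=21712/495 (≈43.8626) theta=107/99 (≈1.0808)
After 6 (thin lens f=13): x=21712/495 (≈43.8626) theta=-4919/2145 (≈-2.2932)
After 7 (propagate distance d=24): x=-71912/6435 (≈-11.1751) theta=-4919/2145 (≈-2.2932)
After 8 (thin lens f=-60): x=-71912/6435 (≈-11.1751) theta=-239333/96525 (≈-2.4795)
Rounded to 4 decimal places: x = -11.1751, theta = -2.4795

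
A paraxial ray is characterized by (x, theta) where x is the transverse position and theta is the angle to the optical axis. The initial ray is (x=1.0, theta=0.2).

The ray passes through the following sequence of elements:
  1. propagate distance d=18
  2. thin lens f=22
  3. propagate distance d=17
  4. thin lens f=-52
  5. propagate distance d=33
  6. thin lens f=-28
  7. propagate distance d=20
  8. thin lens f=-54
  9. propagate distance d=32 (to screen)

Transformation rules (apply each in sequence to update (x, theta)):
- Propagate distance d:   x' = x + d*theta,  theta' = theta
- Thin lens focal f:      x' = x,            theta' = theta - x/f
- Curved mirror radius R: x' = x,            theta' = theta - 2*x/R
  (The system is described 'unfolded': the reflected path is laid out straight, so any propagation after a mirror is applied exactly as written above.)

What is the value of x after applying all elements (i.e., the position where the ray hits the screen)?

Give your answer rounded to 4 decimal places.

Initial: x=1.0000 theta=0.2000
After 1 (propagate distance d=18): x=4.6000 theta=0.2000
After 2 (thin lens f=22): x=4.6000 theta=-1/110 (≈-0.0091)
After 3 (propagate distance d=17): x=489/110 (≈4.4455) theta=-1/110 (≈-0.0091)
After 4 (thin lens f=-52): x=489/110 (≈4.4455) theta=437/5720 (≈0.0764)
After 5 (propagate distance d=33): x=39849/5720 (≈6.9666) theta=437/5720 (≈0.0764)
After 6 (thin lens f=-28): x=39849/5720 (≈6.9666) theta=947/2912 (≈0.3252)
After 7 (propagate distance d=20): x=67421/5005 (≈13.4707) theta=947/2912 (≈0.3252)
After 8 (thin lens f=-54): x=67421/5005 (≈13.4707) theta=2485031/4324320 (≈0.5747)
After 9 (propagate distance d=32 (to screen)): x=4305398/135135 (≈31.8600) theta=2485031/4324320 (≈0.5747)
Rounded to 4 decimal places: x = 31.8600

Answer: 31.8600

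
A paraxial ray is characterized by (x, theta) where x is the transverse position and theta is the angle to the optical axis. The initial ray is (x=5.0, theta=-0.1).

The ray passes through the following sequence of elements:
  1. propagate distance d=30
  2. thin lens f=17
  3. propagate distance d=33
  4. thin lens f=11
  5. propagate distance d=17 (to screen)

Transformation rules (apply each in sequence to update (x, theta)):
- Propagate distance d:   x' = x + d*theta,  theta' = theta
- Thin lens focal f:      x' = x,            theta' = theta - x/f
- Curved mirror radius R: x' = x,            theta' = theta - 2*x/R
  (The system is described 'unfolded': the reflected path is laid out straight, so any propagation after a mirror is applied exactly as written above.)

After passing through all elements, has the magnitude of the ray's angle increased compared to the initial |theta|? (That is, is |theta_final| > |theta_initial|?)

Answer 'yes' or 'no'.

Answer: yes

Derivation:
Initial: x=5.0000 theta=-0.1000
After 1 (propagate distance d=30): x=2.0000 theta=-0.1000
After 2 (thin lens f=17): x=2.0000 theta=-37/170 (≈-0.2176)
After 3 (propagate distance d=33): x=-881/170 (≈-5.1824) theta=-37/170 (≈-0.2176)
After 4 (thin lens f=11): x=-881/170 (≈-5.1824) theta=237/935 (≈0.2535)
After 5 (propagate distance d=17 (to screen)): x=-1633/1870 (≈-0.8733) theta=237/935 (≈0.2535)
|theta_initial|=0.1000 |theta_final|=237/935 (≈0.2535) -> increased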